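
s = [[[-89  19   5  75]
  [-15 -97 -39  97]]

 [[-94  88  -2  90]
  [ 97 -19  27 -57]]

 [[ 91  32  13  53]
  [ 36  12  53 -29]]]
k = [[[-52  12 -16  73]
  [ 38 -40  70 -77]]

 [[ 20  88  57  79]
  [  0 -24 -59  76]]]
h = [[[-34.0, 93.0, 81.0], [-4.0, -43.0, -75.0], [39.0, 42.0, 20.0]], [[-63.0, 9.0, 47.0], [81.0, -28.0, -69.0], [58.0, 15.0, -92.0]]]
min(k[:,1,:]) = -77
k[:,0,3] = [73, 79]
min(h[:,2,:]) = -92.0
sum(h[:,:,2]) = -88.0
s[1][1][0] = 97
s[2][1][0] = 36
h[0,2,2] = 20.0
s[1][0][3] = 90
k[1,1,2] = -59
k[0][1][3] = -77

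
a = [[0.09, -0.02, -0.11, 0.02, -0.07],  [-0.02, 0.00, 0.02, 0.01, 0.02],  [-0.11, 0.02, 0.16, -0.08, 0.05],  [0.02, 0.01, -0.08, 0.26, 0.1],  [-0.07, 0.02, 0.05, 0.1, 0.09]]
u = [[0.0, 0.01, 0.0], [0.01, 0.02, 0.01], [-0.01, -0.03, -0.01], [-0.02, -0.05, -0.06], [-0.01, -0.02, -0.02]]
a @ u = [[0.0, 0.0, 0.00], [-0.00, -0.0, -0.00], [-0.0, -0.00, 0.00], [-0.01, -0.01, -0.02], [-0.0, -0.01, -0.01]]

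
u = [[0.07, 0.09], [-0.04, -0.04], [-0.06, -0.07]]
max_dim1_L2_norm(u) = 0.11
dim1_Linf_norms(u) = [0.09, 0.04, 0.07]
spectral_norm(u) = 0.16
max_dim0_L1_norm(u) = 0.2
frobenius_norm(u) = 0.16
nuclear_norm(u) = 0.16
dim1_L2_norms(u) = [0.11, 0.06, 0.09]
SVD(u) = [[-0.73, -0.57], [0.36, -0.8], [0.59, -0.21]] @ diag([0.1570268017354203, 0.006525606235822738]) @ [[-0.64, -0.77], [0.77, -0.64]]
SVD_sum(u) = [[0.07, 0.09], [-0.04, -0.04], [-0.06, -0.07]] + [[-0.00, 0.00], [-0.00, 0.0], [-0.0, 0.0]]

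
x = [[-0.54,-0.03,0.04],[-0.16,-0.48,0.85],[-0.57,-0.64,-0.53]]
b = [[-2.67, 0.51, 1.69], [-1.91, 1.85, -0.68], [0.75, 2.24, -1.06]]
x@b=[[1.53,-0.24,-0.93], [1.98,0.93,-0.84], [2.35,-2.66,0.03]]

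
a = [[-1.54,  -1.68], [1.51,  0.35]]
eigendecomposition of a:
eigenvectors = [[(0.73+0j), 0.73-0.00j], [-0.41-0.55j, (-0.41+0.55j)]]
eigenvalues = [(-0.6+1.28j), (-0.6-1.28j)]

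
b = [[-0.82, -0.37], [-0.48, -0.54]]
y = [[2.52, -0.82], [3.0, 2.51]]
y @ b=[[-1.67,-0.49], [-3.66,-2.47]]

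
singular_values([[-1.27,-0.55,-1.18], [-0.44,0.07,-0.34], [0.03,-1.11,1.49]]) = [2.2, 1.49, 0.18]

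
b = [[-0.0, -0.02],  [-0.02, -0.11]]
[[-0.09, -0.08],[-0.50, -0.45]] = b @ [[0.86,  1.52], [4.37,  3.77]]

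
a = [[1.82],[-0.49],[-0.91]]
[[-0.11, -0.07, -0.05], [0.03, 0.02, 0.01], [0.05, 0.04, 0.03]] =a@[[-0.06, -0.04, -0.03]]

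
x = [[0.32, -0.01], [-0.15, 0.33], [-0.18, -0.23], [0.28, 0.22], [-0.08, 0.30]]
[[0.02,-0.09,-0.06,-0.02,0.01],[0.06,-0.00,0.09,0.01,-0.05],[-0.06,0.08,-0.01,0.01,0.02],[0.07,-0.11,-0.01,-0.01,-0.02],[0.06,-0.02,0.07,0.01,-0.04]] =x@[[0.06,-0.28,-0.18,-0.05,0.04], [0.22,-0.13,0.18,0.01,-0.13]]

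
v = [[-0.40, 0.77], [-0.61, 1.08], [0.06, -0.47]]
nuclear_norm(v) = 1.75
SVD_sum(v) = [[-0.39, 0.77], [-0.56, 1.1], [0.20, -0.40]] + [[-0.01, -0.00], [-0.05, -0.02], [-0.14, -0.07]]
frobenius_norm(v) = 1.59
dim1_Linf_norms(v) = [0.77, 1.08, 0.47]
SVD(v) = [[-0.55, -0.04], [-0.79, -0.31], [0.28, -0.95]] @ diag([1.5771651542401923, 0.1686715039670622]) @ [[0.45, -0.89], [0.89, 0.45]]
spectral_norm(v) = 1.58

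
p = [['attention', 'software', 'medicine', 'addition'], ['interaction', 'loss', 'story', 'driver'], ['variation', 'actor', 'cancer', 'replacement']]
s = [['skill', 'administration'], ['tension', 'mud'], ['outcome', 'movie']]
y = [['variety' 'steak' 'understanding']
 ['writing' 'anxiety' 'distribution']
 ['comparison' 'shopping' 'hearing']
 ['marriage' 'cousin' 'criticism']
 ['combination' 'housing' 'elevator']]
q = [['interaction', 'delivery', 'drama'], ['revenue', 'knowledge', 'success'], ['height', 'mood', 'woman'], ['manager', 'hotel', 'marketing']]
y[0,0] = 'variety'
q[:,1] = ['delivery', 'knowledge', 'mood', 'hotel']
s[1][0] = 'tension'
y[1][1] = 'anxiety'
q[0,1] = 'delivery'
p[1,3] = 'driver'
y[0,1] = 'steak'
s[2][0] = 'outcome'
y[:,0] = ['variety', 'writing', 'comparison', 'marriage', 'combination']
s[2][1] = 'movie'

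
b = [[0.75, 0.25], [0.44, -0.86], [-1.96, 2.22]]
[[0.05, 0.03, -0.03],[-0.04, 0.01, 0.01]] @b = [[0.11, -0.08], [-0.05, 0.0]]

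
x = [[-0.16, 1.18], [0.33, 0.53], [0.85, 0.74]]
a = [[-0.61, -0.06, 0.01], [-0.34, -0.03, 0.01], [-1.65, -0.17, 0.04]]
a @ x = [[0.09, -0.74], [0.05, -0.41], [0.24, -2.01]]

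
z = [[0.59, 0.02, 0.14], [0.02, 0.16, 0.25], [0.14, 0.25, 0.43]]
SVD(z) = [[-0.73, 0.68, -0.1],[-0.30, -0.44, -0.84],[-0.62, -0.58, 0.53]] @ diag([0.7173645570173643, 0.4571188682813759, 0.005516574701259608]) @ [[-0.73, -0.30, -0.62], [0.68, -0.44, -0.58], [-0.10, -0.84, 0.53]]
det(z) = 0.00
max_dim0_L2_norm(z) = 0.61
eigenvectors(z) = [[0.73, 0.68, -0.1],[0.30, -0.44, -0.84],[0.62, -0.58, 0.53]]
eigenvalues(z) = [0.72, 0.46, 0.01]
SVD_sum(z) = [[0.38, 0.16, 0.32],[0.16, 0.07, 0.13],[0.32, 0.13, 0.27]] + [[0.21, -0.14, -0.18], [-0.14, 0.09, 0.12], [-0.18, 0.12, 0.16]] + [[0.00, 0.00, -0.00], [0.00, 0.00, -0.00], [-0.00, -0.0, 0.0]]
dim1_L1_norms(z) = [0.75, 0.43, 0.82]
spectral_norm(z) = 0.72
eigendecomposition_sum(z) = [[0.38,0.16,0.32], [0.16,0.07,0.13], [0.32,0.13,0.27]] + [[0.21, -0.14, -0.18], [-0.14, 0.09, 0.12], [-0.18, 0.12, 0.16]] + [[0.00, 0.00, -0.00], [0.00, 0.0, -0.00], [-0.0, -0.0, 0.00]]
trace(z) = 1.18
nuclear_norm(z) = 1.18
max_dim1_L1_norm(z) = 0.82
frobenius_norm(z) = 0.85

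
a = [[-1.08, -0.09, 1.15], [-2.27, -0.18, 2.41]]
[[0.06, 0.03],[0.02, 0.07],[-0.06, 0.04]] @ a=[[-0.13, -0.01, 0.14], [-0.18, -0.01, 0.19], [-0.03, -0.0, 0.03]]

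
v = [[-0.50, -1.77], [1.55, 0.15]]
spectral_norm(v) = 2.01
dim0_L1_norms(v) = [2.05, 1.92]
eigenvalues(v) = [(-0.18+1.62j), (-0.18-1.62j)]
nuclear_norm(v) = 3.34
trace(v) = -0.35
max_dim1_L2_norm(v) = 1.84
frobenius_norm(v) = 2.41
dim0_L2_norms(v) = [1.63, 1.78]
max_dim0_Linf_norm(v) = 1.77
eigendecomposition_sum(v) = [[(-0.25+0.79j), -0.88-0.10j],[(0.78+0.08j), (0.07+0.83j)]] + [[-0.25-0.79j, -0.88+0.10j], [0.78-0.08j, (0.07-0.83j)]]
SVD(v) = [[0.84, -0.54], [-0.54, -0.84]] @ diag([2.0123096789429202, 1.3260881403710094]) @ [[-0.62, -0.78], [-0.78, 0.62]]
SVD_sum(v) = [[-1.06, -1.32], [0.68, 0.85]] + [[0.56, -0.45],[0.87, -0.7]]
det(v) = 2.67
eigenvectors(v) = [[(0.73+0j), (0.73-0j)], [-0.13-0.67j, -0.13+0.67j]]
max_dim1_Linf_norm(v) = 1.77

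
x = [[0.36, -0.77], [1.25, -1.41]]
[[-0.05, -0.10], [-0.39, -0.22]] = x @ [[-0.50, -0.06], [-0.17, 0.1]]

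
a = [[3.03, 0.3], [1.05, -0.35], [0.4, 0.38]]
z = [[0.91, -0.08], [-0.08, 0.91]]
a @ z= [[2.73, 0.03], [0.98, -0.40], [0.33, 0.31]]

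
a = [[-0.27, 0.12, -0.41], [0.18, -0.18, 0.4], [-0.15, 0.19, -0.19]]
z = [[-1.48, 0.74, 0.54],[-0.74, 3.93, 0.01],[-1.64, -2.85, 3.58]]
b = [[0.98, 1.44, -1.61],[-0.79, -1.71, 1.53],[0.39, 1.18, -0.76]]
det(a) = 0.01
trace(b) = -1.49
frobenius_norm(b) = 3.69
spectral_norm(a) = 0.75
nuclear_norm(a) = 0.92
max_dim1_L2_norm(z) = 4.86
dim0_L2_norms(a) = [0.36, 0.29, 0.6]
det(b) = -0.07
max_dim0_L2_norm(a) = 0.6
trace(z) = 6.03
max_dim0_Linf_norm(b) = 1.71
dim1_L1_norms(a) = [0.8, 0.76, 0.53]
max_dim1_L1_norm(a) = 0.8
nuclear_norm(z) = 9.69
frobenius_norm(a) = 0.76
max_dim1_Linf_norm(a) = 0.41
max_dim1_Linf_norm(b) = 1.71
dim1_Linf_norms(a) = [0.41, 0.4, 0.19]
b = a @ z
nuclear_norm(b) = 4.11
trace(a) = -0.64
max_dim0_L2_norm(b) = 2.53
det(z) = -14.30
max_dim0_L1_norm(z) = 7.52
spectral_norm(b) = 3.67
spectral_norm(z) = 5.52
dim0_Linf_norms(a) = [0.27, 0.19, 0.41]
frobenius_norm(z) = 6.53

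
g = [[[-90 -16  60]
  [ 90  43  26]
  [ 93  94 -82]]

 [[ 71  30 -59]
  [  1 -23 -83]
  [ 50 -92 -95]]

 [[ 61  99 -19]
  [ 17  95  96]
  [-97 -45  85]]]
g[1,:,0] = [71, 1, 50]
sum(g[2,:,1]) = 149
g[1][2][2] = -95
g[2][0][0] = 61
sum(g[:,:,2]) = -71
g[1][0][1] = 30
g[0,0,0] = -90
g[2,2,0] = -97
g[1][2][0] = 50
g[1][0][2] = -59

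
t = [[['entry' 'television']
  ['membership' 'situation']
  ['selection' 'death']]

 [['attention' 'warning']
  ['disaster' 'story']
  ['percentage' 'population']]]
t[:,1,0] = ['membership', 'disaster']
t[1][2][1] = 'population'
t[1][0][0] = 'attention'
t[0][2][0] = 'selection'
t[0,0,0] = 'entry'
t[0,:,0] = ['entry', 'membership', 'selection']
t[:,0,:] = [['entry', 'television'], ['attention', 'warning']]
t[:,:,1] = [['television', 'situation', 'death'], ['warning', 'story', 'population']]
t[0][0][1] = 'television'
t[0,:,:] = [['entry', 'television'], ['membership', 'situation'], ['selection', 'death']]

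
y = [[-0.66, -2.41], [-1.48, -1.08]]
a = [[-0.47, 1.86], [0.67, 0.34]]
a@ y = [[-2.44, -0.88], [-0.95, -1.98]]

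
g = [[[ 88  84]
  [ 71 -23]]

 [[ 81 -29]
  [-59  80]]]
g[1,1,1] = 80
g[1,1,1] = 80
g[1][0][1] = -29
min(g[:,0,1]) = -29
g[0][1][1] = -23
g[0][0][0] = 88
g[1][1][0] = -59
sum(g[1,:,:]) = 73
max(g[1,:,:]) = 81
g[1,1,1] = 80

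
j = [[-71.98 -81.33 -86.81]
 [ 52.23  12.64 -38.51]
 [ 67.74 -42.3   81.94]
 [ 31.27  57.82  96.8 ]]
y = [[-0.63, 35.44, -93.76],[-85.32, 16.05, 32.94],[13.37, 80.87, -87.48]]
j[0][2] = -86.81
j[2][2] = 81.94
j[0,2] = -86.81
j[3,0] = 31.27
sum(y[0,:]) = -58.95000000000001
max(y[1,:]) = 32.94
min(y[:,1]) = 16.05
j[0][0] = -71.98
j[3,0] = 31.27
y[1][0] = -85.32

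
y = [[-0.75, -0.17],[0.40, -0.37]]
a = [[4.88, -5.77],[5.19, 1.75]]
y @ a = [[-4.54, 4.03], [0.03, -2.96]]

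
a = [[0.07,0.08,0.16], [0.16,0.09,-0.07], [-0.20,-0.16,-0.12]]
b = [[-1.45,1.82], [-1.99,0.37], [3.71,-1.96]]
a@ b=[[0.33, -0.16], [-0.67, 0.46], [0.16, -0.19]]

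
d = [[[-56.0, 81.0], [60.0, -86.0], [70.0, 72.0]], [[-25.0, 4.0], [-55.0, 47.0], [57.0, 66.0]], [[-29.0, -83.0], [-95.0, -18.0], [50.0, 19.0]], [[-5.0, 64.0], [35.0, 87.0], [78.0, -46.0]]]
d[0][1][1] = -86.0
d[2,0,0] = -29.0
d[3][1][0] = 35.0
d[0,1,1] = -86.0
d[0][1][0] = 60.0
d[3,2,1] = -46.0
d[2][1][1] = -18.0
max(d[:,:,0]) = 78.0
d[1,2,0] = 57.0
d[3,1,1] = 87.0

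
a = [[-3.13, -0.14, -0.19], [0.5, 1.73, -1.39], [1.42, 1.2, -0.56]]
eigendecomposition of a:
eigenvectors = [[0.89+0.00j, (0.06-0.02j), (0.06+0.02j)], [-0.21+0.00j, -0.74+0.00j, (-0.74-0j)], [(-0.41+0j), -0.62+0.26j, -0.62-0.26j]]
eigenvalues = [(-3.01+0j), (0.52+0.51j), (0.52-0.51j)]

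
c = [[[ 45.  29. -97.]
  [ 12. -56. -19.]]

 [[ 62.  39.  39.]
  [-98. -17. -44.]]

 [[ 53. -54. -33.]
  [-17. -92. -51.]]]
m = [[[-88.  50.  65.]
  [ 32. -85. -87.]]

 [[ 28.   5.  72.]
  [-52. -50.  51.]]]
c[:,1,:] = [[12.0, -56.0, -19.0], [-98.0, -17.0, -44.0], [-17.0, -92.0, -51.0]]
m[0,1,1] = -85.0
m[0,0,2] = 65.0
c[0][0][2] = -97.0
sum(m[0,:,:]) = -113.0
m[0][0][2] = 65.0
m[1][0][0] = 28.0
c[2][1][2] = -51.0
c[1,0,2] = 39.0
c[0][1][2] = -19.0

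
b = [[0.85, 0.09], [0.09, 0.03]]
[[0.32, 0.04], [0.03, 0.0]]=b @ [[0.37, 0.05], [0.04, 0.00]]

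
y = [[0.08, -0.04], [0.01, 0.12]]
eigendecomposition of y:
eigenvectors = [[0.89, -0.89], [-0.45, 0.45]]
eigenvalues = [0.1, 0.1]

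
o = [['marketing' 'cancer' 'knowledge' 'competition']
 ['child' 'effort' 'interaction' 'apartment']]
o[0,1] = 'cancer'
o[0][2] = 'knowledge'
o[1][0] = 'child'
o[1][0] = 'child'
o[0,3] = 'competition'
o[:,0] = ['marketing', 'child']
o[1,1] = 'effort'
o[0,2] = 'knowledge'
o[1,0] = 'child'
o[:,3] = ['competition', 'apartment']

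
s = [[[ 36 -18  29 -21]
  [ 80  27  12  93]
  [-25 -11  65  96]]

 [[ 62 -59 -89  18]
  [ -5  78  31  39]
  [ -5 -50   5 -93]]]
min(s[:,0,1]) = -59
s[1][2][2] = 5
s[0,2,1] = -11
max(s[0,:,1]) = 27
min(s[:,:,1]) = -59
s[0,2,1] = -11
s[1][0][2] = -89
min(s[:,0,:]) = -89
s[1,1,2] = 31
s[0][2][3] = 96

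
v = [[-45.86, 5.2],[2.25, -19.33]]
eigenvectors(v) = [[-1.0, -0.19], [0.08, -0.98]]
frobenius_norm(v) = 50.09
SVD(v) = [[-0.99, 0.11], [0.11, 0.99]] @ diag([46.406449651468236, 18.850263413165962]) @ [[0.99, -0.16],[-0.16, -0.99]]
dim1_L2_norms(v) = [46.15, 19.46]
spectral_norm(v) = 46.41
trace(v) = -65.19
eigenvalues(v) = [-46.29, -18.9]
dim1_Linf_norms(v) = [45.86, 19.33]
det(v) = 874.77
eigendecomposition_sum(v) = [[-45.56, 8.79], [3.80, -0.73]] + [[-0.3, -3.59], [-1.55, -18.60]]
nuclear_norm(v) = 65.26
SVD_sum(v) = [[-45.52, 7.32], [5.22, -0.84]] + [[-0.34,-2.12], [-2.97,-18.49]]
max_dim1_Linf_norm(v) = 45.86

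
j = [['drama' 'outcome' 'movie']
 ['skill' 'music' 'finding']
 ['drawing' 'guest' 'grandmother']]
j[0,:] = ['drama', 'outcome', 'movie']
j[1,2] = 'finding'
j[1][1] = 'music'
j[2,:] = ['drawing', 'guest', 'grandmother']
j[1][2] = 'finding'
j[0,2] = 'movie'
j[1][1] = 'music'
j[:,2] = ['movie', 'finding', 'grandmother']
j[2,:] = ['drawing', 'guest', 'grandmother']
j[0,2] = 'movie'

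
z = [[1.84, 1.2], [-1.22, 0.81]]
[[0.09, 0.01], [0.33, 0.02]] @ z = [[0.15, 0.12], [0.58, 0.41]]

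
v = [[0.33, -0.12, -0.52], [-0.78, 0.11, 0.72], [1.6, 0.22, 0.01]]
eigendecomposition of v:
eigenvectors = [[-0.14-0.39j, (-0.14+0.39j), (-0.12+0j)], [0.31+0.54j, 0.31-0.54j, 0.95+0.00j], [-0.66+0.00j, (-0.66-0j), (-0.3+0j)]]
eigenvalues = [(0.23+0.76j), (0.23-0.76j), (-0.02+0j)]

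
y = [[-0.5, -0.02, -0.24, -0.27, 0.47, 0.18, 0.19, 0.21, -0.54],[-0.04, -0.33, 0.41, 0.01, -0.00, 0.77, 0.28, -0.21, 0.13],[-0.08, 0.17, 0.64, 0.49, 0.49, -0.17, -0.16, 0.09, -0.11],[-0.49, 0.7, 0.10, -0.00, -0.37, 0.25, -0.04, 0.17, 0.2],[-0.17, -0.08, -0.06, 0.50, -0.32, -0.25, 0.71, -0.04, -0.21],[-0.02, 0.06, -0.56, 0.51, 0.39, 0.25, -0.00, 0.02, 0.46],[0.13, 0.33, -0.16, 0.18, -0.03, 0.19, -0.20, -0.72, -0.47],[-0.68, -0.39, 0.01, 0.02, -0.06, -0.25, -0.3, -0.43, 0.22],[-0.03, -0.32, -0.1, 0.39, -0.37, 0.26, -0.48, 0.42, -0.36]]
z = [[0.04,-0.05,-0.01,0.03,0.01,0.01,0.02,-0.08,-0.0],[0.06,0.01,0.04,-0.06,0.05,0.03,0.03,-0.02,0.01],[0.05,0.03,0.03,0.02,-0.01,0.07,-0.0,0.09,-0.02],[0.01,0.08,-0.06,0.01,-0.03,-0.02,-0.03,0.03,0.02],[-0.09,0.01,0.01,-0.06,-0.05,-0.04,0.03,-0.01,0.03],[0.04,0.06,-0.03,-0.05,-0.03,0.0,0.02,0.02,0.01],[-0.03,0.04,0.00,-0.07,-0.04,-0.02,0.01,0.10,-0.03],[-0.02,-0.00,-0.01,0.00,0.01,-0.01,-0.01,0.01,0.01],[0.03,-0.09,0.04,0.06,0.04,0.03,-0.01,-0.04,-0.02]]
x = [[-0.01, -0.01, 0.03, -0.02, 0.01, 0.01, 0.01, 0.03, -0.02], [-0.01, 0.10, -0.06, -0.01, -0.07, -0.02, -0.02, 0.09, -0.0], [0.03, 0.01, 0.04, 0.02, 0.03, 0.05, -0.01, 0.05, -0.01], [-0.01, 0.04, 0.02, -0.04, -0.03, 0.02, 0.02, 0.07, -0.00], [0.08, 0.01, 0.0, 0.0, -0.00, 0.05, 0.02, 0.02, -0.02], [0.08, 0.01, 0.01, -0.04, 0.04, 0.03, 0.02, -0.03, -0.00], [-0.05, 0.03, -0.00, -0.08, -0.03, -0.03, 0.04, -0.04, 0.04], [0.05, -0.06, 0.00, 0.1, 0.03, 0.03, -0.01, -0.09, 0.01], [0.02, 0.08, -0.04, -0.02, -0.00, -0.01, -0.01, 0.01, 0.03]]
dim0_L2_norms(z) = [0.14, 0.15, 0.09, 0.14, 0.1, 0.1, 0.06, 0.17, 0.06]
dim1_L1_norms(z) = [0.25, 0.31, 0.32, 0.29, 0.33, 0.26, 0.34, 0.08, 0.36]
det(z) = 0.00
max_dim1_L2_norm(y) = 1.01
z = y @ x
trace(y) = -1.25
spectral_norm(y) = 1.01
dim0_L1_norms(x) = [0.34, 0.35, 0.2, 0.33, 0.24, 0.25, 0.16, 0.43, 0.13]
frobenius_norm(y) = 3.01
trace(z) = 0.04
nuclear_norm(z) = 0.79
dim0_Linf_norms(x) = [0.08, 0.1, 0.06, 0.1, 0.07, 0.05, 0.04, 0.09, 0.04]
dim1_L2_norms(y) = [1.0, 1.01, 1.0, 1.0, 1.0, 1.0, 1.0, 1.0, 1.0]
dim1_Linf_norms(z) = [0.08, 0.06, 0.09, 0.08, 0.09, 0.06, 0.1, 0.02, 0.09]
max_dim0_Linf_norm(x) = 0.1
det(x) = -0.00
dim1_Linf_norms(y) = [0.54, 0.77, 0.64, 0.7, 0.71, 0.56, 0.72, 0.68, 0.48]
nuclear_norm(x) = 0.78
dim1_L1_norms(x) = [0.15, 0.38, 0.25, 0.25, 0.2, 0.26, 0.34, 0.38, 0.22]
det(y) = 1.02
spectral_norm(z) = 0.25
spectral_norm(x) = 0.24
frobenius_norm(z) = 0.36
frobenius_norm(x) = 0.35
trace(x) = 0.10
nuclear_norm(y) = 9.02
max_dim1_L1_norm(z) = 0.36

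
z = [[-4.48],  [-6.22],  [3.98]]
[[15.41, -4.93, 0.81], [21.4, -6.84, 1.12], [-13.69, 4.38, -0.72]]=z@[[-3.44, 1.1, -0.18]]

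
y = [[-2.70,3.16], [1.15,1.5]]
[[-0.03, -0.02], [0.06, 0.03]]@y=[[0.06,-0.12],[-0.13,0.23]]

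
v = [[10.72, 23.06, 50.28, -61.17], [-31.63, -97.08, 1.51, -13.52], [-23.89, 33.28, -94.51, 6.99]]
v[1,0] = -31.63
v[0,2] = 50.28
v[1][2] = 1.51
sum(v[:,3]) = -67.7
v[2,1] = 33.28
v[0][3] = -61.17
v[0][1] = 23.06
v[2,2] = -94.51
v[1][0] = -31.63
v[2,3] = 6.99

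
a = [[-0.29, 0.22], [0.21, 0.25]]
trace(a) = -0.04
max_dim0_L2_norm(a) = 0.36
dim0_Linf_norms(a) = [0.29, 0.25]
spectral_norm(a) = 0.37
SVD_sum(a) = [[-0.32, 0.16], [0.07, -0.03]] + [[0.03, 0.06], [0.14, 0.28]]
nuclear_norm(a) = 0.69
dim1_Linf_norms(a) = [0.29, 0.25]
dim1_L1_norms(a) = [0.51, 0.46]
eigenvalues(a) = [-0.37, 0.33]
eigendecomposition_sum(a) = [[-0.33,0.12], [0.11,-0.04]] + [[0.04, 0.10], [0.1, 0.29]]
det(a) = -0.12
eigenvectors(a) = [[-0.95, -0.34], [0.32, -0.94]]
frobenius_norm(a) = 0.49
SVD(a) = [[-0.98, 0.21], [0.21, 0.98]] @ diag([0.3657604252365346, 0.32452936898035806]) @ [[0.90, -0.44], [0.44, 0.90]]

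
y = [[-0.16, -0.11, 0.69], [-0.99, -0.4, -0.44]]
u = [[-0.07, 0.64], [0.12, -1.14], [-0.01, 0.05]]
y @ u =[[-0.01, 0.06], [0.03, -0.2]]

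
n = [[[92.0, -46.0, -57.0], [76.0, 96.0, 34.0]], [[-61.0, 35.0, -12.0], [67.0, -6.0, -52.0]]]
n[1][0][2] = -12.0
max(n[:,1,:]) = 96.0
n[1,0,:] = [-61.0, 35.0, -12.0]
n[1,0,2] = -12.0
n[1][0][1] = 35.0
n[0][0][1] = -46.0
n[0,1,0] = 76.0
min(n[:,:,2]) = -57.0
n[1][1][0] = 67.0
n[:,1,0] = [76.0, 67.0]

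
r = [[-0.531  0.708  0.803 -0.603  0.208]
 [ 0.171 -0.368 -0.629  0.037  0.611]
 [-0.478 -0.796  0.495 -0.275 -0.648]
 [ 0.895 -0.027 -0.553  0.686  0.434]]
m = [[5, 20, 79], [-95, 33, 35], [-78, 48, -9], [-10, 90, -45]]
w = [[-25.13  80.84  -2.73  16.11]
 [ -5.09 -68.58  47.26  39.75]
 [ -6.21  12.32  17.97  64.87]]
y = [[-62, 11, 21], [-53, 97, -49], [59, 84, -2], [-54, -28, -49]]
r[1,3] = 0.037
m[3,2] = -45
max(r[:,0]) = 0.895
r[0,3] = -0.603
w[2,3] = 64.87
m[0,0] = 5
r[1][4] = 0.611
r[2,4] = -0.648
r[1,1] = -0.368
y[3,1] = -28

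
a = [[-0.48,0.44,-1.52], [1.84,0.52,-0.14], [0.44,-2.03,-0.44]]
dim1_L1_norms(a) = [2.44, 2.5, 2.91]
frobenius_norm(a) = 3.30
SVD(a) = [[-0.20, -0.37, -0.91], [-0.10, 0.93, -0.36], [0.97, 0.01, -0.22]] @ diag([2.1487115222591244, 1.962192205002603, 1.5655480014160854]) @ [[0.16, -0.99, -0.05], [0.96, 0.15, 0.22], [-0.21, -0.08, 0.97]]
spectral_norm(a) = 2.15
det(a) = 6.60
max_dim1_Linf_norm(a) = 2.03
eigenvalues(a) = [(-1.13+1.5j), (-1.13-1.5j), (1.87+0j)]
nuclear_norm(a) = 5.68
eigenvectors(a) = [[0.13+0.56j,(0.13-0.56j),-0.47+0.00j], [0.26-0.38j,(0.26+0.38j),-0.70+0.00j], [0.68+0.00j,0.68-0.00j,(0.53+0j)]]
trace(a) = -0.40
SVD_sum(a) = [[-0.07, 0.43, 0.02],[-0.03, 0.2, 0.01],[0.34, -2.06, -0.1]] + [[-0.70, -0.11, -0.16], [1.76, 0.27, 0.4], [0.03, 0.00, 0.01]] + [[0.30, 0.12, -1.38], [0.12, 0.05, -0.55], [0.07, 0.03, -0.34]]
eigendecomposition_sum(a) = [[-0.47+0.53j,-0.12-0.52j,(-0.59-0.22j)], [0.57-0.01j,(-0.24+0.36j),(0.19+0.47j)], [(0.48+0.69j),-0.64-0.00j,-0.41+0.62j]] + [[(-0.47-0.53j), (-0.12+0.52j), -0.59+0.22j],[(0.57+0.01j), (-0.24-0.36j), 0.19-0.47j],[0.48-0.69j, (-0.64+0j), (-0.41-0.62j)]] + [[(0.47+0j), 0.68-0.00j, -0.35+0.00j], [(0.69+0j), 1.01-0.00j, (-0.52+0j)], [(-0.52-0j), -0.76+0.00j, 0.39-0.00j]]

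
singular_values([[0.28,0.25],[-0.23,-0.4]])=[0.59, 0.09]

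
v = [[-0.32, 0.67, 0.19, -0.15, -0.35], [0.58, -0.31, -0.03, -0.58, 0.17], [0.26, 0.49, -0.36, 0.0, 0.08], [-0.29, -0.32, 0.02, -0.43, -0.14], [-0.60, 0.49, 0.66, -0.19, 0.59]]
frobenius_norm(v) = 1.95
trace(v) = -0.83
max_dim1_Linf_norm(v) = 0.67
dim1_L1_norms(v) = [1.68, 1.67, 1.19, 1.2, 2.53]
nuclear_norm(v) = 3.97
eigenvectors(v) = [[0.27,-0.54,0.71,0.40,0.24], [-0.04,-0.27,-0.54,-0.28,0.31], [-0.02,-0.22,0.07,0.82,-0.56], [0.05,0.13,0.15,0.28,0.63], [-0.96,0.75,0.41,-0.11,0.35]]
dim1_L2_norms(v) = [0.86, 0.89, 0.67, 0.63, 1.19]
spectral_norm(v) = 1.36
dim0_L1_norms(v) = [2.05, 2.28, 1.26, 1.35, 1.33]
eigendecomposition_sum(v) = [[-0.09, -0.26, -0.13, 0.17, -0.23], [0.01, 0.03, 0.02, -0.02, 0.03], [0.01, 0.02, 0.01, -0.01, 0.02], [-0.02, -0.05, -0.03, 0.03, -0.05], [0.32, 0.93, 0.48, -0.60, 0.81]] + [[0.36, 0.46, 0.09, -0.32, 0.06], [0.18, 0.23, 0.05, -0.16, 0.03], [0.15, 0.18, 0.04, -0.13, 0.03], [-0.09, -0.11, -0.02, 0.08, -0.02], [-0.51, -0.63, -0.13, 0.44, -0.09]] + [[-0.60, 0.59, 0.35, 0.35, -0.18], [0.46, -0.44, -0.27, -0.27, 0.13], [-0.06, 0.06, 0.03, 0.03, -0.02], [-0.12, 0.12, 0.07, 0.07, -0.04], [-0.35, 0.34, 0.21, 0.2, -0.1]] + [[0.04,-0.01,-0.17,-0.16,0.01], [-0.03,0.01,0.12,0.12,-0.00], [0.08,-0.01,-0.34,-0.34,0.01], [0.03,-0.01,-0.12,-0.11,0.00], [-0.01,0.00,0.05,0.04,-0.00]] + [[-0.03, -0.10, 0.04, -0.19, -0.02], [-0.04, -0.14, 0.06, -0.25, -0.02], [0.08, 0.24, -0.10, 0.44, 0.04], [-0.09, -0.27, 0.11, -0.50, -0.05], [-0.05, -0.15, 0.06, -0.27, -0.03]]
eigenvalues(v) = [0.8, 0.62, -1.04, -0.41, -0.79]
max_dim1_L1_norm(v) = 2.53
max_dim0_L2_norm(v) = 1.06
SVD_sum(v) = [[-0.39,  0.38,  0.29,  0.01,  0.11],  [0.34,  -0.33,  -0.25,  -0.01,  -0.1],  [0.01,  -0.01,  -0.01,  -0.00,  -0.00],  [0.02,  -0.02,  -0.02,  -0.00,  -0.01],  [-0.67,  0.65,  0.5,  0.02,  0.19]] + [[0.04,  0.17,  -0.13,  0.18,  -0.13],  [-0.06,  -0.27,  0.21,  -0.27,  0.2],  [0.05,  0.24,  -0.18,  0.24,  -0.17],  [-0.05,  -0.23,  0.18,  -0.23,  0.17],  [-0.05,  -0.24,  0.19,  -0.25,  0.18]] + [[0.04, 0.04, -0.01, -0.03, 0.03], [0.28, 0.26, -0.04, -0.2, 0.21], [0.28, 0.26, -0.04, -0.2, 0.21], [-0.13, -0.12, 0.02, 0.09, -0.10], [0.12, 0.11, -0.02, -0.08, 0.09]] + [[-0.06, 0.08, -0.04, -0.33, -0.33], [-0.02, 0.03, -0.01, -0.11, -0.11], [-0.0, 0.00, -0.00, -0.01, -0.01], [-0.04, 0.06, -0.03, -0.26, -0.26], [0.02, -0.03, 0.01, 0.12, 0.13]] + [[0.05, 0.0, 0.08, 0.02, -0.04],[0.04, 0.0, 0.06, 0.02, -0.03],[-0.08, -0.0, -0.13, -0.03, 0.06],[-0.08, -0.0, -0.13, -0.03, 0.06],[-0.01, -0.00, -0.02, -0.0, 0.01]]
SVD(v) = [[-0.46, -0.33, -0.09, -0.73, -0.37], [0.40, 0.52, -0.64, -0.25, -0.3], [0.01, -0.46, -0.64, -0.03, 0.61], [0.03, 0.44, 0.31, -0.57, 0.62], [-0.79, 0.46, -0.27, 0.28, 0.09]] @ diag([1.3602676967188105, 0.9337174321853189, 0.750615681750032, 0.6536800996183976, 0.2705955945139792]) @ [[0.63, -0.61, -0.46, -0.02, -0.18],[-0.13, -0.56, 0.43, -0.57, 0.41],[-0.58, -0.54, 0.08, 0.41, -0.44],[0.12, -0.16, 0.08, 0.69, 0.69],[-0.49, -0.02, -0.77, -0.19, 0.36]]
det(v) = -0.17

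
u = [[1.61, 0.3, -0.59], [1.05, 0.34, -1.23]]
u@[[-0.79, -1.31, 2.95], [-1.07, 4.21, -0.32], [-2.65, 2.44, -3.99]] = [[-0.03, -2.29, 7.01], [2.07, -2.95, 7.9]]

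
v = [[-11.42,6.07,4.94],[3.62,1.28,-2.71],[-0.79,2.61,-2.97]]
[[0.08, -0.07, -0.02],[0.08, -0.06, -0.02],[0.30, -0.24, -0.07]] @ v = [[-1.15, 0.34, 0.64], [-1.12, 0.36, 0.62], [-4.24, 1.33, 2.34]]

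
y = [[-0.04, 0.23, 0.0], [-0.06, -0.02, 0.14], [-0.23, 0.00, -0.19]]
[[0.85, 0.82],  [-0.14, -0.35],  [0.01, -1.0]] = y@ [[0.25,  4.36], [3.74,  4.31], [-0.37,  0.01]]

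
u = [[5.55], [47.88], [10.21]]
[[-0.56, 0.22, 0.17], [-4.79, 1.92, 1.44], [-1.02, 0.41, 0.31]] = u@[[-0.1, 0.04, 0.03]]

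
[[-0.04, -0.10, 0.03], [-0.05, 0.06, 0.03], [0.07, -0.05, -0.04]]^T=[[-0.04,-0.05,0.07], [-0.1,0.06,-0.05], [0.03,0.03,-0.04]]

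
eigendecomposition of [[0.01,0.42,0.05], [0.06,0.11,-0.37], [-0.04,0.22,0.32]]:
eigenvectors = [[(-0.99+0j), (0.73+0j), 0.73-0.00j], [(0.04+0j), (0.33+0.42j), 0.33-0.42j], [-0.15+0.00j, (0.27-0.32j), (0.27+0.32j)]]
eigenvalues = [0j, (0.22+0.22j), (0.22-0.22j)]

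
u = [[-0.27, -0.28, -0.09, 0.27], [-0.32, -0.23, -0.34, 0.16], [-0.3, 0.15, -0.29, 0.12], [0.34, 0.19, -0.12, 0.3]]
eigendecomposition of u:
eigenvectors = [[0.62+0.00j, (0.34+0j), (-0.28-0.22j), (-0.28+0.22j)], [(0.67+0j), 0.05+0.00j, (0.1+0.49j), 0.10-0.49j], [(0.27+0j), 0.03+0.00j, (0.7+0j), 0.70-0.00j], [-0.30+0.00j, (0.94+0j), (0.33+0.14j), 0.33-0.14j]]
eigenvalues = [(-0.74+0j), (0.43+0j), (-0.09+0.22j), (-0.09-0.22j)]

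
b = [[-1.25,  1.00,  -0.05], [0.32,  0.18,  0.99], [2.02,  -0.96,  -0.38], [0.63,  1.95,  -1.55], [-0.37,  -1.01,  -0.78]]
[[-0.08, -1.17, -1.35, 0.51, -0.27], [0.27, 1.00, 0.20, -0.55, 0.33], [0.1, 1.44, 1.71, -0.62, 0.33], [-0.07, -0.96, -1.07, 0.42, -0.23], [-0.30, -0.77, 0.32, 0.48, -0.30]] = b @ [[0.13, 0.80, 0.57, -0.39, 0.22], [0.09, -0.13, -0.63, 0.00, 0.02], [0.21, 0.78, 0.13, -0.43, 0.26]]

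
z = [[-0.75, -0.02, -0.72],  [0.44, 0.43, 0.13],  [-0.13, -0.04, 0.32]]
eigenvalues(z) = [-0.82, 0.48, 0.34]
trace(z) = 0.00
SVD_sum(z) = [[-0.77,-0.18,-0.66], [0.36,0.08,0.31], [0.08,0.02,0.07]] + [[0.06, 0.11, -0.09],[0.14, 0.27, -0.23],[-0.10, -0.19, 0.16]] + [[-0.04,  0.05,  0.03], [-0.06,  0.07,  0.05], [-0.11,  0.13,  0.09]]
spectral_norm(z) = 1.14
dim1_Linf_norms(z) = [0.75, 0.44, 0.32]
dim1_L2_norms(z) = [1.04, 0.63, 0.35]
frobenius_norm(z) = 1.26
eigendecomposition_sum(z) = [[-0.78, -0.03, -0.49], [0.28, 0.01, 0.18], [-0.08, -0.0, -0.05]] + [[0.03,0.07,-0.10],[0.14,0.27,-0.4],[-0.06,-0.12,0.18]] + [[-0.01, -0.06, -0.13], [0.02, 0.15, 0.35], [0.01, 0.08, 0.19]]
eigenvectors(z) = [[0.94, -0.22, -0.31], [-0.34, -0.89, 0.84], [0.10, 0.4, 0.45]]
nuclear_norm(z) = 1.87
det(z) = -0.13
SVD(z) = [[-0.9, -0.31, 0.3], [0.43, -0.78, 0.46], [0.09, 0.55, 0.83]] @ diag([1.1399285157398982, 0.49344908136962196, 0.23381826938566708]) @ [[0.75, 0.17, 0.64],[-0.36, -0.71, 0.61],[-0.56, 0.68, 0.47]]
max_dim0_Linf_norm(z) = 0.75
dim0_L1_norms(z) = [1.32, 0.49, 1.17]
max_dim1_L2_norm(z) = 1.04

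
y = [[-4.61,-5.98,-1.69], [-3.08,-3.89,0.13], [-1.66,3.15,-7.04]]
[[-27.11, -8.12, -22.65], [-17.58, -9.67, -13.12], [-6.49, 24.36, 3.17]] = y@[[4.42, 1.78, -0.36], [1.03, 0.96, 3.70], [0.34, -3.45, 1.29]]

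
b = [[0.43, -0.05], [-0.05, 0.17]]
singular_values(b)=[0.44, 0.16]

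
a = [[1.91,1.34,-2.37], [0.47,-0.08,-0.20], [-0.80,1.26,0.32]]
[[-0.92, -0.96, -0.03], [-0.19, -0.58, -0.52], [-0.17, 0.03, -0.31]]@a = [[-2.18, -1.19, 2.36],[-0.22, -0.86, 0.4],[-0.06, -0.62, 0.3]]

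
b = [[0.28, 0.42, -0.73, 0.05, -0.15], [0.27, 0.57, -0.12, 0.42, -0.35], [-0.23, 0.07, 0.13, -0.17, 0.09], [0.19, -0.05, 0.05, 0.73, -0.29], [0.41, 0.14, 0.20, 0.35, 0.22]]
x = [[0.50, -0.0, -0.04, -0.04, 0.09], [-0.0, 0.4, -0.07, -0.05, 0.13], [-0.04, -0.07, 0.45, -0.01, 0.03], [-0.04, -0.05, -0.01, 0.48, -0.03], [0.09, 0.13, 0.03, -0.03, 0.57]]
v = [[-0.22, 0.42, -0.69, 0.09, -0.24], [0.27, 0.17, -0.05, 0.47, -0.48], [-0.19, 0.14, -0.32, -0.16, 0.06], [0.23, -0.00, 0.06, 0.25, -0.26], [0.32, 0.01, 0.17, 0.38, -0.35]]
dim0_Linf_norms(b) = [0.41, 0.57, 0.73, 0.73, 0.35]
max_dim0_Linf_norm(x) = 0.57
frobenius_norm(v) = 1.45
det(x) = 0.02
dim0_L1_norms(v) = [1.23, 0.74, 1.29, 1.35, 1.39]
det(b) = -0.02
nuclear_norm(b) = 3.09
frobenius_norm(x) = 1.11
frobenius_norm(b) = 1.64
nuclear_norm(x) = 2.40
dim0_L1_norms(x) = [0.67, 0.65, 0.6, 0.61, 0.85]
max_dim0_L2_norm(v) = 0.78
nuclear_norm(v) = 2.12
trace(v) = -0.47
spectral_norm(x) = 0.70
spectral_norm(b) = 1.24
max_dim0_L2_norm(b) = 0.93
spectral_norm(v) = 1.07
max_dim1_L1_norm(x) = 0.85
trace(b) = 1.93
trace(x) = 2.40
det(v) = 0.00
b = v + x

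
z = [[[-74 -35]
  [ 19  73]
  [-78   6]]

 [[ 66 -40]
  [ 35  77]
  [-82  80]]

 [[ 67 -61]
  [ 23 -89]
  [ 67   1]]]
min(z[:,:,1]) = -89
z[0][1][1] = 73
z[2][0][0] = 67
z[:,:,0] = [[-74, 19, -78], [66, 35, -82], [67, 23, 67]]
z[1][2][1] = 80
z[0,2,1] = 6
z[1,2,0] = -82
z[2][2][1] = 1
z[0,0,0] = -74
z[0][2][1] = 6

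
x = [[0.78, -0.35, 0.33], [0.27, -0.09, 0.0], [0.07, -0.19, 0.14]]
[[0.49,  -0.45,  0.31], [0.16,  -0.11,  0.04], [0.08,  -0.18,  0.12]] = x@[[0.53, -0.17, 0.06], [-0.17, 0.7, -0.23], [0.06, -0.23, 0.54]]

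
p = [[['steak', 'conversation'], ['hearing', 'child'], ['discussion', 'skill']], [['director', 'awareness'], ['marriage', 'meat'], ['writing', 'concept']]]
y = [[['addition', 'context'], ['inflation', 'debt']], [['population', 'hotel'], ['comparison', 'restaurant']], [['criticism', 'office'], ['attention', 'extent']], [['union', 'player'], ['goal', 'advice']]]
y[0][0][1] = 'context'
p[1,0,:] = ['director', 'awareness']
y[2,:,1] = ['office', 'extent']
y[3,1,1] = 'advice'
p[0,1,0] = 'hearing'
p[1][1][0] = 'marriage'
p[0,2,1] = 'skill'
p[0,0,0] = 'steak'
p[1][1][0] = 'marriage'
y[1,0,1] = 'hotel'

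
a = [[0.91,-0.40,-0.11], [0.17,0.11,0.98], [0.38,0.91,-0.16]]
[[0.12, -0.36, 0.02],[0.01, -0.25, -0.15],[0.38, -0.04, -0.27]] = a@ [[0.25, -0.38, -0.11],  [0.30, 0.08, -0.27],  [-0.07, -0.20, -0.1]]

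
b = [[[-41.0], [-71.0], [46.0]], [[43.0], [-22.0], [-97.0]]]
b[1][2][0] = -97.0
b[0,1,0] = -71.0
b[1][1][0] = -22.0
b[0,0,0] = -41.0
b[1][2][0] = -97.0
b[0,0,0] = -41.0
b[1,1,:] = [-22.0]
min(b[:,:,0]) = -97.0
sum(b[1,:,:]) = -76.0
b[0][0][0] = -41.0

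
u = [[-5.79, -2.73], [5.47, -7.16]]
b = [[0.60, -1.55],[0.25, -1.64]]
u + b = [[-5.19, -4.28], [5.72, -8.8]]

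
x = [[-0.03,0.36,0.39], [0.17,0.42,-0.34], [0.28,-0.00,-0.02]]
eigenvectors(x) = [[0.78+0.00j, -0.73+0.00j, -0.73-0.00j],[(-0.35+0j), (-0.4-0.29j), (-0.4+0.29j)],[(-0.51+0j), (-0.46+0.1j), -0.46-0.10j]]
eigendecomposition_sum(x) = [[-0.22+0.00j,(0.09-0j),0.28-0.00j], [(0.1-0j),-0.04+0.00j,-0.13+0.00j], [0.15-0.00j,(-0.06+0j),-0.18+0.00j]] + [[(0.1+0.05j), 0.13-0.40j, 0.06+0.35j], [0.03+0.06j, (0.23-0.16j), -0.11+0.21j], [0.07+0.02j, 0.03-0.27j, 0.08+0.21j]] + [[(0.1-0.05j), 0.13+0.40j, 0.06-0.35j], [0.03-0.06j, (0.23+0.16j), (-0.11-0.21j)], [(0.07-0.02j), 0.03+0.27j, 0.08-0.21j]]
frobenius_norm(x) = 0.83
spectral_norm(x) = 0.58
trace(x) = 0.37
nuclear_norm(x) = 1.37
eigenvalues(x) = [(-0.45+0j), (0.41+0.09j), (0.41-0.09j)]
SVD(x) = [[-0.19, 0.98, 0.09], [-0.96, -0.17, -0.21], [-0.19, -0.12, 0.97]] @ diag([0.5783279380566261, 0.5313258715073539, 0.25598752768469457]) @ [[-0.37, -0.82, 0.44], [-0.17, 0.53, 0.83], [0.91, -0.23, 0.34]]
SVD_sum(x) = [[0.04,0.09,-0.05], [0.2,0.46,-0.25], [0.04,0.09,-0.05]] + [[-0.09, 0.27, 0.43], [0.02, -0.05, -0.07], [0.01, -0.03, -0.05]] + [[0.02, -0.0, 0.01],[-0.05, 0.01, -0.02],[0.23, -0.06, 0.08]]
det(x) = -0.08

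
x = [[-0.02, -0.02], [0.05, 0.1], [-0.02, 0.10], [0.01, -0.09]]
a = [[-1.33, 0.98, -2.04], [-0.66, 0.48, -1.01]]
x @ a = [[0.04,-0.03,0.06], [-0.13,0.1,-0.20], [-0.04,0.03,-0.06], [0.05,-0.03,0.07]]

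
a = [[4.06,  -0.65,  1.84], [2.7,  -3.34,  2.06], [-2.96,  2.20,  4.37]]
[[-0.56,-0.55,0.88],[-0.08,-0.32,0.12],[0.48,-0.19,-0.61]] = a @ [[-0.17, -0.1, 0.26], [-0.09, -0.04, 0.15], [0.04, -0.09, -0.04]]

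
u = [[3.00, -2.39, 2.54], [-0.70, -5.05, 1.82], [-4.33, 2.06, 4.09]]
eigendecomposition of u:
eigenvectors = [[(-0.14+0.55j),-0.14-0.55j,(-0.29+0j)], [-0.15+0.01j,(-0.15-0.01j),-0.95+0.00j], [(-0.81+0j),-0.81-0.00j,0.07+0.00j]]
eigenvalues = [(3.72+2.9j), (3.72-2.9j), (-5.4+0j)]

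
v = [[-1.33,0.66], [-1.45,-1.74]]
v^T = [[-1.33, -1.45], [0.66, -1.74]]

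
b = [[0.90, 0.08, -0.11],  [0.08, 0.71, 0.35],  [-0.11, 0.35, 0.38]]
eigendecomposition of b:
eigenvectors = [[0.17, -0.83, 0.53],[-0.53, 0.38, 0.76],[0.83, 0.41, 0.37]]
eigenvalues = [0.13, 0.92, 0.94]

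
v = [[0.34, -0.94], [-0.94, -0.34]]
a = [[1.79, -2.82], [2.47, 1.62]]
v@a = [[-1.71, -2.48], [-2.52, 2.1]]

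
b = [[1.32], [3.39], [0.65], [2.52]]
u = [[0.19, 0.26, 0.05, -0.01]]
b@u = [[0.25, 0.34, 0.07, -0.01], [0.64, 0.88, 0.17, -0.03], [0.12, 0.17, 0.03, -0.01], [0.48, 0.66, 0.13, -0.03]]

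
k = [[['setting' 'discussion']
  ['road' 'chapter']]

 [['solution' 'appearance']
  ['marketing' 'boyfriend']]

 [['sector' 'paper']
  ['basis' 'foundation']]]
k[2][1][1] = 'foundation'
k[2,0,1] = 'paper'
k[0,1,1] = 'chapter'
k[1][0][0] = 'solution'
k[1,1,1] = 'boyfriend'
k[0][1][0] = 'road'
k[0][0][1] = 'discussion'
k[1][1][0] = 'marketing'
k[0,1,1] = 'chapter'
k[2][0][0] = 'sector'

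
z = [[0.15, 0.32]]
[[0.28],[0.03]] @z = [[0.04, 0.09], [0.00, 0.01]]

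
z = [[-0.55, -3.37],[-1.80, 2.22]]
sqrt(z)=[[0.49+1.05j, -1.14+0.84j], [(-0.61+0.45j), 1.43+0.36j]]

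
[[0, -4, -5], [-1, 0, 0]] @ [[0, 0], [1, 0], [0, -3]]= [[-4, 15], [0, 0]]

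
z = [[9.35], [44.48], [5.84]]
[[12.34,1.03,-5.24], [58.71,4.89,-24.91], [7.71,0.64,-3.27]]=z @ [[1.32,  0.11,  -0.56]]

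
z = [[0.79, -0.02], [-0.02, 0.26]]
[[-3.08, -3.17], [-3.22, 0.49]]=z @ [[-4.22, -3.97],[-12.69, 1.58]]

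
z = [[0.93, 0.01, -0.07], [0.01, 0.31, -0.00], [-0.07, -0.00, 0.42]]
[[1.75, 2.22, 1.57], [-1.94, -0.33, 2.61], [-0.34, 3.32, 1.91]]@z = [[1.54, 0.71, 0.54], [-1.99, -0.12, 1.23], [-0.42, 1.03, 0.83]]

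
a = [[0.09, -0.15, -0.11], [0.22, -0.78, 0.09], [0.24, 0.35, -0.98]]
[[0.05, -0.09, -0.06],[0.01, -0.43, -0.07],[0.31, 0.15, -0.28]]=a @ [[0.29, 0.04, -0.23],[0.04, 0.57, 0.06],[-0.23, 0.06, 0.25]]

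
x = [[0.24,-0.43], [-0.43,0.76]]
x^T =[[0.24, -0.43], [-0.43, 0.76]]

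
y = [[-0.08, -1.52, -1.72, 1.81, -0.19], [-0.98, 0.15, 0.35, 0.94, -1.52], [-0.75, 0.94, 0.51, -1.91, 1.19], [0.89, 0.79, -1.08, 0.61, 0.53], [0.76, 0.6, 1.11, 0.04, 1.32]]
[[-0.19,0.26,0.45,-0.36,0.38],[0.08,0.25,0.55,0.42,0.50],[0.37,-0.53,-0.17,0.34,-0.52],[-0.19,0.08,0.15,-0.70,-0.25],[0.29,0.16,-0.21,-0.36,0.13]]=y@[[-0.24, 0.08, -0.32, -0.3, -0.13],[0.04, -0.0, 0.18, -0.10, -0.11],[0.16, 0.12, -0.1, 0.14, 0.24],[0.09, 0.26, 0.29, -0.18, 0.34],[0.2, -0.03, 0.02, -0.17, 0.01]]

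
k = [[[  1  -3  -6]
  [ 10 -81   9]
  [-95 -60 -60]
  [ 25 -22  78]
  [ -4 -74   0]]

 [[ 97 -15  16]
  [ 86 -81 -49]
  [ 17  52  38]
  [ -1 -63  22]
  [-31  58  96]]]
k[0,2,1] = -60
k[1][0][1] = -15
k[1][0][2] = 16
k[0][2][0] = -95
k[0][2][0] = -95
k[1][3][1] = -63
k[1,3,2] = 22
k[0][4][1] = -74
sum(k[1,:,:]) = 242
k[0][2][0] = -95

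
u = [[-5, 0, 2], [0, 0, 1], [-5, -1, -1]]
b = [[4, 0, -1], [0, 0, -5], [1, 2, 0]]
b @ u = [[-15, 1, 9], [25, 5, 5], [-5, 0, 4]]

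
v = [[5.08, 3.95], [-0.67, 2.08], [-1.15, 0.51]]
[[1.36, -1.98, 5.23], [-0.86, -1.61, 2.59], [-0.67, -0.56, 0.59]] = v @ [[0.47, 0.17, 0.05], [-0.26, -0.72, 1.26]]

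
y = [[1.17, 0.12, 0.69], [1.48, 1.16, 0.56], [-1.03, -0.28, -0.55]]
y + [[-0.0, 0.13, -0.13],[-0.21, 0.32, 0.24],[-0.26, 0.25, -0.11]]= [[1.17, 0.25, 0.56],[1.27, 1.48, 0.8],[-1.29, -0.03, -0.66]]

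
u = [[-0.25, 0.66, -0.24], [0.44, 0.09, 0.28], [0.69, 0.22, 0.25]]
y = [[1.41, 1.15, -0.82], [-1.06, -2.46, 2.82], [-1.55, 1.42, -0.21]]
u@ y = [[-0.68, -2.25, 2.12], [0.09, 0.68, -0.17], [0.35, 0.61, 0.00]]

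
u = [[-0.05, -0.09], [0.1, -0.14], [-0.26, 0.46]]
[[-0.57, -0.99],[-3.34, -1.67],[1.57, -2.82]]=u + [[-0.52, -0.9], [-3.44, -1.53], [1.83, -3.28]]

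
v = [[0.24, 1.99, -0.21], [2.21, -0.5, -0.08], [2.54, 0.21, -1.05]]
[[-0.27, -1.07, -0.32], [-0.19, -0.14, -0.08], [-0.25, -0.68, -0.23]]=v @ [[-0.12,-0.17,-0.07], [-0.13,-0.50,-0.15], [-0.08,0.14,0.02]]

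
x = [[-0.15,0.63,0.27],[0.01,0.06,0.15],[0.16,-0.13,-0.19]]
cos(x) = [[0.96, 0.05, -0.0],  [-0.01, 1.00, 0.01],  [0.03, -0.06, 0.97]]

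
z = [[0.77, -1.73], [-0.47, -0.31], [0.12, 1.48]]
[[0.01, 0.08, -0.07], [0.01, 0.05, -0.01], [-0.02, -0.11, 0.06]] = z@[[-0.01, -0.05, 0.0], [-0.01, -0.07, 0.04]]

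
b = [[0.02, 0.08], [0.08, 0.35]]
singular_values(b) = [0.37, 0.0]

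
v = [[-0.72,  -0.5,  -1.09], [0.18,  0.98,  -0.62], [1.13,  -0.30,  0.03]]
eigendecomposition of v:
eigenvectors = [[(-0.71+0j),(-0.71-0j),0.07+0.00j], [-0.03+0.25j,(-0.03-0.25j),(-0.95+0j)], [0.19+0.62j,(0.19-0.62j),0.32+0.00j]]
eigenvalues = [(-0.44+1.13j), (-0.44-1.13j), (1.17+0j)]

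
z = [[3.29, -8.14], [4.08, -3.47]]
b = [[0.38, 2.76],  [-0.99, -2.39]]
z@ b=[[9.31,28.54], [4.99,19.55]]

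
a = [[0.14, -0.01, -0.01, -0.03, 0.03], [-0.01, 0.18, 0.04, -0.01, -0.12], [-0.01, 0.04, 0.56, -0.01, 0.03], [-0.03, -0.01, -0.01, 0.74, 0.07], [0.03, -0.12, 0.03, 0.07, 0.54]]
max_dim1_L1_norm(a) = 0.86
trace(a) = 2.16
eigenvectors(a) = [[0.94, 0.32, -0.03, -0.09, 0.04],[-0.28, 0.91, -0.08, 0.29, -0.08],[0.06, -0.1, -0.01, 0.59, 0.80],[0.06, -0.00, 0.94, 0.28, -0.19],[-0.17, 0.25, 0.33, -0.70, 0.56]]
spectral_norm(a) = 0.77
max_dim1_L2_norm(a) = 0.74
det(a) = 0.00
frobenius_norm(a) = 1.12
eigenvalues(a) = [0.13, 0.14, 0.77, 0.54, 0.58]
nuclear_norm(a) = 2.16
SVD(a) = [[-0.03, -0.04, -0.09, 0.32, -0.94], [-0.08, 0.08, 0.29, 0.91, 0.28], [-0.01, -0.80, 0.59, -0.10, -0.06], [0.94, 0.19, 0.28, -0.0, -0.06], [0.33, -0.56, -0.70, 0.25, 0.17]] @ diag([0.7664593360282017, 0.5787595741421085, 0.5412621794064768, 0.13854796278133535, 0.1349709476418782]) @ [[-0.03, -0.08, -0.01, 0.94, 0.33], [-0.04, 0.08, -0.8, 0.19, -0.56], [-0.09, 0.29, 0.59, 0.28, -0.70], [0.32, 0.91, -0.10, -0.00, 0.25], [-0.94, 0.28, -0.06, -0.06, 0.17]]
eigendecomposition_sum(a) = [[0.12, -0.04, 0.01, 0.01, -0.02], [-0.04, 0.01, -0.0, -0.0, 0.01], [0.01, -0.0, 0.00, 0.00, -0.0], [0.01, -0.0, 0.00, 0.00, -0.0], [-0.02, 0.01, -0.0, -0.0, 0.00]] + [[0.01,  0.04,  -0.0,  -0.00,  0.01], [0.04,  0.11,  -0.01,  -0.00,  0.03], [-0.00,  -0.01,  0.0,  0.00,  -0.0], [-0.0,  -0.00,  0.00,  0.0,  -0.00], [0.01,  0.03,  -0.0,  -0.00,  0.01]] + [[0.0, 0.0, 0.0, -0.02, -0.01], [0.00, 0.01, 0.0, -0.06, -0.02], [0.0, 0.00, 0.0, -0.01, -0.00], [-0.02, -0.06, -0.01, 0.68, 0.24], [-0.01, -0.02, -0.00, 0.24, 0.08]] + [[0.00,-0.01,-0.03,-0.01,0.04],[-0.01,0.05,0.09,0.04,-0.11],[-0.03,0.09,0.19,0.09,-0.22],[-0.01,0.04,0.09,0.04,-0.10],[0.04,-0.11,-0.22,-0.10,0.26]] + [[0.0, -0.0, 0.02, -0.00, 0.01], [-0.00, 0.0, -0.04, 0.01, -0.03], [0.02, -0.04, 0.37, -0.09, 0.26], [-0.00, 0.01, -0.09, 0.02, -0.06], [0.01, -0.03, 0.26, -0.06, 0.18]]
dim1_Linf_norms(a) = [0.14, 0.18, 0.56, 0.74, 0.54]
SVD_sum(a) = [[0.0, 0.00, 0.00, -0.02, -0.01], [0.00, 0.01, 0.0, -0.06, -0.02], [0.0, 0.00, 0.00, -0.01, -0.0], [-0.02, -0.06, -0.01, 0.68, 0.24], [-0.01, -0.02, -0.0, 0.24, 0.08]] + [[0.0, -0.0, 0.02, -0.00, 0.01],[-0.0, 0.0, -0.04, 0.01, -0.03],[0.02, -0.04, 0.37, -0.09, 0.26],[-0.0, 0.01, -0.09, 0.02, -0.06],[0.01, -0.03, 0.26, -0.06, 0.18]] + [[0.00, -0.01, -0.03, -0.01, 0.04],[-0.01, 0.05, 0.09, 0.04, -0.11],[-0.03, 0.09, 0.19, 0.09, -0.22],[-0.01, 0.04, 0.09, 0.04, -0.1],[0.04, -0.11, -0.22, -0.10, 0.26]] + [[0.01,0.04,-0.00,-0.00,0.01], [0.04,0.11,-0.01,-0.0,0.03], [-0.0,-0.01,0.0,0.00,-0.00], [-0.0,-0.0,0.0,0.0,-0.00], [0.01,0.03,-0.00,-0.0,0.01]] + [[0.12, -0.04, 0.01, 0.01, -0.02],[-0.04, 0.01, -0.00, -0.00, 0.01],[0.01, -0.0, 0.00, 0.0, -0.00],[0.01, -0.00, 0.0, 0.00, -0.00],[-0.02, 0.01, -0.0, -0.00, 0.0]]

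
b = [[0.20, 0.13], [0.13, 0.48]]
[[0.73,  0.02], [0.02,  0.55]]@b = [[0.15, 0.10], [0.08, 0.27]]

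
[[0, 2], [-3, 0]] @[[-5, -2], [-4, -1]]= [[-8, -2], [15, 6]]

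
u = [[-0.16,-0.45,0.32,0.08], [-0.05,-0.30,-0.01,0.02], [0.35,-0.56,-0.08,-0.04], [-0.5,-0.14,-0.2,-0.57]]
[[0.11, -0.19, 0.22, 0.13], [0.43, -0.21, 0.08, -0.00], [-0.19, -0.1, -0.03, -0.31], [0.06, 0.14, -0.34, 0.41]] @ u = [[0.0, -0.13, -0.01, -0.08],[-0.03, -0.18, 0.13, 0.03],[0.18, 0.18, 0.0, 0.16],[-0.34, 0.06, -0.04, -0.21]]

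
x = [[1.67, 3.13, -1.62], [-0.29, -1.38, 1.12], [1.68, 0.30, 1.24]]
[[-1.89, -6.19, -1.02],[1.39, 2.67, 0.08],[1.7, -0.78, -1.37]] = x @ [[1.69, -0.49, 0.63],[-1.76, -1.51, -1.49],[-0.49, 0.40, -1.60]]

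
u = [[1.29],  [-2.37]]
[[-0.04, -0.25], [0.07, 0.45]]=u @ [[-0.03, -0.19]]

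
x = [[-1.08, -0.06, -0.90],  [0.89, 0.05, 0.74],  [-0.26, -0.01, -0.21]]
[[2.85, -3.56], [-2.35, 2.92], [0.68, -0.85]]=x@[[-2.33, 0.54], [-0.23, -3.09], [-0.36, 3.51]]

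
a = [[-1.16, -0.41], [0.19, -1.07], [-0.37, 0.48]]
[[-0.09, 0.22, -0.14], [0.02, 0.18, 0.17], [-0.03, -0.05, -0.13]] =a @ [[0.08, -0.12, 0.17], [-0.00, -0.19, -0.13]]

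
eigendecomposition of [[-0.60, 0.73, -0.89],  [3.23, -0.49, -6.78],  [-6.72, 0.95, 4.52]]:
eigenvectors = [[(0.18+0j), (0.12-0.33j), 0.12+0.33j], [0.79+0.00j, 0.85+0.00j, 0.85-0.00j], [-0.59+0.00j, 0.12-0.37j, 0.12+0.37j]]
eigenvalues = [(5.36+0j), (-0.96+1.69j), (-0.96-1.69j)]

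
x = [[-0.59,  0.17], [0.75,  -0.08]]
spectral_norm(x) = 0.97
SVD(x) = [[-0.63, 0.78], [0.78, 0.63]] @ diag([0.9690372891561968, 0.0828657482003839]) @ [[0.98, -0.17], [0.17, 0.98]]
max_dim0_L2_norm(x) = 0.95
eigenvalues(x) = [-0.77, 0.1]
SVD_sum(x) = [[-0.60, 0.11], [0.74, -0.13]] + [[0.01, 0.06], [0.01, 0.05]]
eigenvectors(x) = [[-0.68, -0.24], [0.73, -0.97]]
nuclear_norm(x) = 1.05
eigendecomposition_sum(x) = [[-0.61, 0.15], [0.66, -0.16]] + [[0.02, 0.02], [0.09, 0.08]]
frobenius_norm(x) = 0.97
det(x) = -0.08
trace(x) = -0.67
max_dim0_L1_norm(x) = 1.34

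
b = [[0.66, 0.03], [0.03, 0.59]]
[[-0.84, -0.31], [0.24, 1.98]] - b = [[-1.5,-0.34], [0.21,1.39]]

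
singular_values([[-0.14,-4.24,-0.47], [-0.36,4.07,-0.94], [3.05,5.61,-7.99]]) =[10.93, 4.52, 0.71]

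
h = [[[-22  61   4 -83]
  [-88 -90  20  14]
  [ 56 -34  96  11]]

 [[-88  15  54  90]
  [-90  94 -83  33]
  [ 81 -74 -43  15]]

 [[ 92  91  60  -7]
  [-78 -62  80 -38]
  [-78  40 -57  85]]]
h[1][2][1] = -74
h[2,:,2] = [60, 80, -57]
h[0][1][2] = 20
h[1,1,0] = -90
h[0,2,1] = -34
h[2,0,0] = 92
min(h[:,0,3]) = -83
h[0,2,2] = 96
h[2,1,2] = 80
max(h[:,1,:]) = 94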